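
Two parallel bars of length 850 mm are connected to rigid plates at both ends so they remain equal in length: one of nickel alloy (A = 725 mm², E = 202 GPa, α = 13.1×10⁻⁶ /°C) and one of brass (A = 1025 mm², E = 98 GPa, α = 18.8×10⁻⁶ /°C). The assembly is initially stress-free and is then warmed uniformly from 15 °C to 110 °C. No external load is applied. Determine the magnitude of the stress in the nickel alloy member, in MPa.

σ ≈ 44.5 MPa (tensile)

Equilibrium of a rigid end plate with no external load gives equal and opposite internal forces ±P in the two members. Since α_{brass} > α_{nickel alloy}, heating drives the brass into compression and the nickel alloy into tension.
Setting the final lengths equal and cancelling L: (α₁ − α₂)ΔT = P/(A₁E₁) + P/(A₂E₂).
|α₁ − α₂|·ΔT = 5.7×10⁻⁶ × 95 = 0.0005415.
1/(A₁E₁) + 1/(A₂E₂) = 1/(725×202×10³) + 1/(1025×98×10³) = 1.678×10⁻⁸ N⁻¹.
So P = 0.0005415 / 1.678×10⁻⁸ = 32.26 kN.
σ_{nickel alloy} = P/A₁ = 32260/725 = 44.5 MPa, tensile.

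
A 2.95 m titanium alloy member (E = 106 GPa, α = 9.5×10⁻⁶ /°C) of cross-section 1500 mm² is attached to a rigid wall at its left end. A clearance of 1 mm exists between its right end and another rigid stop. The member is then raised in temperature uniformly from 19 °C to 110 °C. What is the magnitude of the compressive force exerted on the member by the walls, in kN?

Unrestrained expansion: δ_free = αΔT L = 9.5×10⁻⁶ × 91 × 2950 = 2.55 mm.
This exceeds the 1 mm gap, so the wall pushes back. The portion of expansion that must be recovered elastically is δ_free − gap = 2.55 − 1 = 1.55 mm.
So σ = E(δ_free − g)/L = 106×10³ × 1.55/2950 = 55.7 MPa.
P = σA = 55.7 × 1500 = 83.56 kN.

P ≈ 83.6 kN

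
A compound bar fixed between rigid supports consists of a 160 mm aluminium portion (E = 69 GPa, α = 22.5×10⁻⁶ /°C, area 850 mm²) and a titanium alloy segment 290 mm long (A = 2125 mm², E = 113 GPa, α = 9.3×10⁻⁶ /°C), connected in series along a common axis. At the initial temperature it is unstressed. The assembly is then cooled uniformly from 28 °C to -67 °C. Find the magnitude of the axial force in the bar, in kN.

P ≈ 152 kN (tensile)

If the supports were absent, the total length change would be Σ αᵢΔT Lᵢ = 22.5×10⁻⁶×95×160 + 9.3×10⁻⁶×95×290 = 0.5982 mm.
Since the ends are fixed, an axial force P builds up, equal in every segment, with P · Σ Lᵢ/(AᵢEᵢ) = δ_free.
The series flexibility is Σ Lᵢ/(AᵢEᵢ) = 160/(850×69×10³) + 290/(2125×113×10³) = 3.936×10⁻⁶ mm/N.
So P = 0.5982 / 3.936×10⁻⁶ = 152 kN, tensile.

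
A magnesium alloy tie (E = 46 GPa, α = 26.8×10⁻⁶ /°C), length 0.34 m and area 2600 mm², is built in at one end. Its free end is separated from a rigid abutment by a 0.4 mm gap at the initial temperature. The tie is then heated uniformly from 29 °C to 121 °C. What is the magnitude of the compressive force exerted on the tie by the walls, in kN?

Free thermal elongation = αΔT L = 26.8×10⁻⁶ × 92 × 340 = 0.8383 mm.
This exceeds the 0.4 mm gap, so the wall pushes back. The portion of expansion that must be recovered elastically is δ_free − gap = 0.8383 − 0.4 = 0.4383 mm.
So σ = E(δ_free − g)/L = 46×10³ × 0.4383/340 = 59.3 MPa.
Force on the wall = σA = 59.3 × 2600 mm² = 154.2 kN.

P ≈ 154 kN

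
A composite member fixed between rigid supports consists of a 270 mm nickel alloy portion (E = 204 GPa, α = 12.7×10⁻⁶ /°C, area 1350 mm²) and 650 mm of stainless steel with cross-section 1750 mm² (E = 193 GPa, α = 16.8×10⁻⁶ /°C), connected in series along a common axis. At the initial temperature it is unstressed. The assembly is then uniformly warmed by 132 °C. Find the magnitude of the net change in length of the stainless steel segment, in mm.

|ΔL| ≈ 0.187 mm

If the supports were absent, the total length change would be Σ αᵢΔT Lᵢ = 12.7×10⁻⁶×132×270 + 16.8×10⁻⁶×132×650 = 1.894 mm.
The rigid supports impose zero overall length change; the single axial force P common to all segments must satisfy P Σ Lᵢ/(AᵢEᵢ) = δ_free.
Σ Lᵢ/(AᵢEᵢ) = 270/(1350×204×10³) + 650/(1750×193×10³) = 2.905×10⁻⁶ mm/N.
P = 1.894 / 2.905×10⁻⁶ = 652000 N = 652 kN, compressive.
For the stainless steel segment, free thermal change = 16.8×10⁻⁶×132×650 = 1.441 mm and elastic change from P = 652000×650/(1750×193×10³) = 1.255 mm; these oppose, so the net change is 0.187 mm (segment lengthens).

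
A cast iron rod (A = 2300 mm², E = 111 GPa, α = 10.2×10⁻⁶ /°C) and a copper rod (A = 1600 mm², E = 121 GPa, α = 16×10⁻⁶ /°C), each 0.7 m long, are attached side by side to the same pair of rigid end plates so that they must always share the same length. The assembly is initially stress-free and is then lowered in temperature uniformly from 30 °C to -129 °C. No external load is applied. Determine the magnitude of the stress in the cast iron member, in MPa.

σ ≈ 44.1 MPa (compressive)

Equilibrium of a rigid end plate with no external load gives equal and opposite internal forces ±P in the two members. Since α_{copper} > α_{cast iron}, cooling drives the copper into tension and the cast iron into compression.
Setting the final lengths equal and cancelling L: (α₁ − α₂)ΔT = P/(A₁E₁) + P/(A₂E₂).
|α₁ − α₂|·ΔT = 5.8×10⁻⁶ × 159 = 0.0009222.
1/(A₁E₁) + 1/(A₂E₂) = 1/(2300×111×10³) + 1/(1600×121×10³) = 9.082×10⁻⁹ N⁻¹.
P = 0.0009222 / 9.082×10⁻⁹ = 101500 N = 101.5 kN.
σ_{cast iron} = P/A₁ = 101500/2300 = 44.15 MPa, compressive.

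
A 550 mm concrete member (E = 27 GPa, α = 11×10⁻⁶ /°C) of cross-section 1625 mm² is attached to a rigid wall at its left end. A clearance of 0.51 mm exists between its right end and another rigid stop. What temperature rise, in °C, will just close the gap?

Contact occurs when the free expansion equals the gap: αΔT L = 0.51 mm.
ΔT = 0.51 / (11×10⁻⁶ × 550) = 84.3 °C.

ΔT ≈ 84.3 °C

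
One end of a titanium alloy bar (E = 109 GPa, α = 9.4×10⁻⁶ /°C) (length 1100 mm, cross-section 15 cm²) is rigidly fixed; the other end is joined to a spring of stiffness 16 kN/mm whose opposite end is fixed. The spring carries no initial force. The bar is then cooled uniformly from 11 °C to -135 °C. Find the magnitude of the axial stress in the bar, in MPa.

σ ≈ 14.5 MPa (tensile)

The unrestrained thermal change is αΔT L = 9.4×10⁻⁶ × 146 × 1100 = 1.51 mm.
Let P be the tensile force in the spring. The bar extends elastically by PL/(AE) and the spring stretches by P/k; together these equal δ_free.
P [ L/(AE) + 1/k ] = δ_free → P [ 1100/(1500×109×10³) + 1/(16×10³) ] = 1.51.
P = 1.51 / 6.923×10⁻⁵ = 21810 N.
σ = P/A = 21810/1500 = 14.54 MPa.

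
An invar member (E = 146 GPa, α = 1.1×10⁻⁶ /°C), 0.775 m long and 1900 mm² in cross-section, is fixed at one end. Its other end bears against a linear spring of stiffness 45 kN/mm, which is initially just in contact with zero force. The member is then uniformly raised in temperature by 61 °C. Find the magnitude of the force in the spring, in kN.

P ≈ 2.08 kN

Free thermal expansion: δ_free = αΔT L = 1.1×10⁻⁶ × 61 × 775 = 0.052 mm.
Let P be the compressive force at the spring. The member shortens elastically by PL/(AE) and the spring compresses by P/k; together these equal δ_free.
P [ L/(AE) + 1/k ] = δ_free → P [ 775/(1900×146×10³) + 1/(45×10³) ] = 0.052.
P = 0.052 / 2.502×10⁻⁵ = 2079 N.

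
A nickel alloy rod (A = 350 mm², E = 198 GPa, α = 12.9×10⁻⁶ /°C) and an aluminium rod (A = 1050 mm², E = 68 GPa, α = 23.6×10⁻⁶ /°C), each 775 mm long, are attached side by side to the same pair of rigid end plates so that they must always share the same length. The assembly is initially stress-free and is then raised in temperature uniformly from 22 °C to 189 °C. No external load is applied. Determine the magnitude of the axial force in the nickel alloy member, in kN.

P ≈ 62.8 kN (tensile in the nickel alloy)

Both members must finish at the same length. With the larger α, the aluminium tends to over-expand; the plates restrain it, putting the aluminium in compression and the nickel alloy in tension. With no external load the two internal forces are equal and opposite, magnitude P.
Setting the final lengths equal and cancelling L: (α₁ − α₂)ΔT = P/(A₁E₁) + P/(A₂E₂).
|α₁ − α₂|·ΔT = 10.7×10⁻⁶ × 167 = 0.001787.
1/(A₁E₁) + 1/(A₂E₂) = 1/(350×198×10³) + 1/(1050×68×10³) = 2.844×10⁻⁸ N⁻¹.
P = 0.001787 / 2.844×10⁻⁸ = 62840 N = 62.84 kN.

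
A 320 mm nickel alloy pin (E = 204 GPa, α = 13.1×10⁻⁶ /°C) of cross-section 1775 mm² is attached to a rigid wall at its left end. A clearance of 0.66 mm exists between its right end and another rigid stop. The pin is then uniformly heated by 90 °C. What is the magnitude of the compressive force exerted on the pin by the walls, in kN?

P ≈ 0 kN

Unrestrained expansion: δ_free = αΔT L = 13.1×10⁻⁶ × 90 × 320 = 0.3773 mm.
Since δ_free = 0.377 mm is less than the 0.66 mm gap, the pin never touches the wall. No axial force develops.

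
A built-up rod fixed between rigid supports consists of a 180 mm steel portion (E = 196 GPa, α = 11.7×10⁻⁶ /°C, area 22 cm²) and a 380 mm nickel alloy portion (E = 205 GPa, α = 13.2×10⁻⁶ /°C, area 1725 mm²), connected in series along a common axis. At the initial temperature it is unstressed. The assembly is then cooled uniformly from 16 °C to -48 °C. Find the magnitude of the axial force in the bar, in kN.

If the supports were absent, the total length change would be Σ αᵢΔT Lᵢ = 11.7×10⁻⁶×64×180 + 13.2×10⁻⁶×64×380 = 0.4558 mm.
The rigid supports impose zero overall length change; the single axial force P common to all segments must satisfy P Σ Lᵢ/(AᵢEᵢ) = δ_free.
The series flexibility is Σ Lᵢ/(AᵢEᵢ) = 180/(2200×196×10³) + 380/(1725×205×10³) = 1.492×10⁻⁶ mm/N.
So P = 0.4558 / 1.492×10⁻⁶ = 305.5 kN, tensile.

P ≈ 305 kN (tensile)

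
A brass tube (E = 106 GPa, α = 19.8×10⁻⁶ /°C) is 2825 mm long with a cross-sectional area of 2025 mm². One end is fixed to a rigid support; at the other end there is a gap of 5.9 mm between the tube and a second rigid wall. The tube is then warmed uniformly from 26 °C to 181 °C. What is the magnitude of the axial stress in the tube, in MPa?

σ ≈ 104 MPa (compressive)

If the wall were absent the tube would grow by αΔT L = 19.8×10⁻⁶ × 155 × 2825 = 8.67 mm.
The gap closes (δ_free > 5.9 mm) and the wall then resists a further 8.67 − 5.9 = 2.77 mm of expansion.
So σ = E(δ_free − g)/L = 106×10³ × 2.77/2825 = 103.9 MPa.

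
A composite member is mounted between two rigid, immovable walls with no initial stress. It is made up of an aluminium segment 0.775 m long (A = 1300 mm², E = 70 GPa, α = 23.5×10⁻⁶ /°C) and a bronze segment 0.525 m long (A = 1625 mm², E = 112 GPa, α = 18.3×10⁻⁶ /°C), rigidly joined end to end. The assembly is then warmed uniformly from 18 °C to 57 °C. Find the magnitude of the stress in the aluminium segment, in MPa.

σ ≈ 73.2 MPa (compressive)

With the walls removed the bar would change length by δ_free = Σ αᵢΔT Lᵢ = 23.5×10⁻⁶×39×775 + 18.3×10⁻⁶×39×525 = 1.085 mm.
Since the ends are fixed, an axial force P builds up, equal in every segment, with P · Σ Lᵢ/(AᵢEᵢ) = δ_free.
The series flexibility is Σ Lᵢ/(AᵢEᵢ) = 775/(1300×70×10³) + 525/(1625×112×10³) = 1.14×10⁻⁵ mm/N.
P = 1.085 / 1.14×10⁻⁵ = 95160 N = 95.16 kN, compressive.
σ_{aluminium} = P / A = 95160 / 1300 = 73.2 MPa.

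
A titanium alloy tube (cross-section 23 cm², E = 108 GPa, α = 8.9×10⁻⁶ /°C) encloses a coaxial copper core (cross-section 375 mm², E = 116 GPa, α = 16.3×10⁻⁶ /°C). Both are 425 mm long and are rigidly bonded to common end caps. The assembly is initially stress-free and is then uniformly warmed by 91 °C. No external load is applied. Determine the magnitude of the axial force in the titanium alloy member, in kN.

Equilibrium of a rigid end plate with no external load gives equal and opposite internal forces ±P in the two members. Since α_{copper} > α_{titanium alloy}, heating drives the copper into compression and the titanium alloy into tension.
Setting the final lengths equal and cancelling L: (α₁ − α₂)ΔT = P/(A₁E₁) + P/(A₂E₂).
|α₁ − α₂|·ΔT = 7.4×10⁻⁶ × 91 = 0.0006734.
1/(A₁E₁) + 1/(A₂E₂) = 1/(2300×108×10³) + 1/(375×116×10³) = 2.701×10⁻⁸ N⁻¹.
So P = 0.0006734 / 2.701×10⁻⁸ = 24.93 kN.

P ≈ 24.9 kN (tensile in the titanium alloy)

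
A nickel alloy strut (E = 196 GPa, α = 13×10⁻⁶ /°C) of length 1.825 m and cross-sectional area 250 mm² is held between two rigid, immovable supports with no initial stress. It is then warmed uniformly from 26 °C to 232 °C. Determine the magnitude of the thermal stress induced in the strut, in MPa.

The supports are rigid, so the total axial strain is zero. The restrained thermal strain is ε = αΔT = 13×10⁻⁶ × 206 = 2678×10⁻⁶.
Hence σ = E·αΔT = 196×10³ × 2678×10⁻⁶ = 524.9 MPa, compressive.

σ ≈ 525 MPa (compressive)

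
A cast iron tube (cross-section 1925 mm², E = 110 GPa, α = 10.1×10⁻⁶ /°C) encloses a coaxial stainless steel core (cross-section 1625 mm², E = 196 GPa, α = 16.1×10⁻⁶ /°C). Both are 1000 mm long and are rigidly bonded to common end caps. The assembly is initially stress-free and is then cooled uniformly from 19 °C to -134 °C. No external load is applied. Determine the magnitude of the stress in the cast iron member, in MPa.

σ ≈ 60.7 MPa (compressive)

Both members must finish at the same length. With the larger α, the stainless steel tends to over-contract; the plates restrain it, putting the stainless steel in tension and the cast iron in compression. With no external load the two internal forces are equal and opposite, magnitude P.
Compatibility of the two members (thermal + elastic change equal): (α₁ − α₂)ΔT = P·[1/(A₁E₁) + 1/(A₂E₂)].
|α₁ − α₂|·ΔT = 6×10⁻⁶ × 153 = 0.000918.
1/(A₁E₁) + 1/(A₂E₂) = 1/(1925×110×10³) + 1/(1625×196×10³) = 7.862×10⁻⁹ N⁻¹.
P = 0.000918 / 7.862×10⁻⁹ = 116800 N = 116.8 kN.
σ_{cast iron} = P/A₁ = 116800/1925 = 60.65 MPa, compressive.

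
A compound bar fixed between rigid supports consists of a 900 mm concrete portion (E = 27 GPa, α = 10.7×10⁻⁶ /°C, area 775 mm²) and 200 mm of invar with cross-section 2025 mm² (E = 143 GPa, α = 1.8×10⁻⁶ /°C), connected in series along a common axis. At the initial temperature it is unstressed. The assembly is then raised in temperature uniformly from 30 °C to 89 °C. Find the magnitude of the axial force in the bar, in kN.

P ≈ 13.5 kN (compressive)

With the walls removed the bar would change length by δ_free = Σ αᵢΔT Lᵢ = 10.7×10⁻⁶×59×900 + 1.8×10⁻⁶×59×200 = 0.5894 mm.
The rigid supports impose zero overall length change; the single axial force P common to all segments must satisfy P Σ Lᵢ/(AᵢEᵢ) = δ_free.
The series flexibility is Σ Lᵢ/(AᵢEᵢ) = 900/(775×27×10³) + 200/(2025×143×10³) = 4.37×10⁻⁵ mm/N.
So P = 0.5894 / 4.37×10⁻⁵ = 13.49 kN, compressive.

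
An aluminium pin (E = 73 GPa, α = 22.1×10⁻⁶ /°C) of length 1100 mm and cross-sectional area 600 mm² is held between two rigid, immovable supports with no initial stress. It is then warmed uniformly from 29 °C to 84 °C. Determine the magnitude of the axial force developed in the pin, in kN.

P ≈ 53.2 kN (compressive)

Full restraint means ε = 0, so the stress is σ = EαΔT = 73×10³ × 22.1×10⁻⁶ × 55 = 88.73 MPa.
Then P = σA = 88.73 × 600 mm² = 53.24 kN, compressive.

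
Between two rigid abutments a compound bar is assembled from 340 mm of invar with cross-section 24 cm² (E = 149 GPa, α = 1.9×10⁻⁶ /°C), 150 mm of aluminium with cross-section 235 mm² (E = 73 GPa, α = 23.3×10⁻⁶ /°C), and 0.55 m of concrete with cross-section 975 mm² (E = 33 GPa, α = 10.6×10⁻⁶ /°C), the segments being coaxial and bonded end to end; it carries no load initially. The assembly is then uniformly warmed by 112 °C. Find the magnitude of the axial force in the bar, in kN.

If the supports were absent, the total length change would be Σ αᵢΔT Lᵢ = 1.9×10⁻⁶×112×340 + 23.3×10⁻⁶×112×150 + 10.6×10⁻⁶×112×550 = 1.117 mm.
The rigid supports impose zero overall length change; the single axial force P common to all segments must satisfy P Σ Lᵢ/(AᵢEᵢ) = δ_free.
Σ Lᵢ/(AᵢEᵢ) = 340/(2400×149×10³) + 150/(235×73×10³) + 550/(975×33×10³) = 2.679×10⁻⁵ mm/N.
So P = 1.117 / 2.679×10⁻⁵ = 41.69 kN, compressive.

P ≈ 41.7 kN (compressive)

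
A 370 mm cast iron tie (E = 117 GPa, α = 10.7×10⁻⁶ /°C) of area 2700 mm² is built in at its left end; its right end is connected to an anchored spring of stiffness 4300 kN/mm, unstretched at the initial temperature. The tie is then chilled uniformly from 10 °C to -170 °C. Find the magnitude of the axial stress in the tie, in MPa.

σ ≈ 188 MPa (tensile)

The unrestrained thermal change is αΔT L = 10.7×10⁻⁶ × 180 × 370 = 0.7126 mm.
With a force P in the spring, the elastic change of the tie is PL/(AE) and that of the spring is P/k; compatibility requires their sum to equal δ_free.
So P = δ_free / [L/(AE) + 1/k] = 0.7126 / [ 370/(2700×117×10³) + 1/(4300×10³) ].
P = 0.7126 / 1.404×10⁻⁶ = 507600 N.
σ = P/A = 507600/2700 = 188 MPa.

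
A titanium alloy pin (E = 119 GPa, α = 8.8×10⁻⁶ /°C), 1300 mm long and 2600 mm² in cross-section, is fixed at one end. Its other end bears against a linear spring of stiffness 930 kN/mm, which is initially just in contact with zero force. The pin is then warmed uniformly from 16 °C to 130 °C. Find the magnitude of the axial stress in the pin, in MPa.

The unrestrained thermal change is αΔT L = 8.8×10⁻⁶ × 114 × 1300 = 1.304 mm.
Let P be the compressive force at the spring. The pin shortens elastically by PL/(AE) and the spring compresses by P/k; together these equal δ_free.
So P = δ_free / [L/(AE) + 1/k] = 1.304 / [ 1300/(2600×119×10³) + 1/(930×10³) ].
P = 1.304 / 5.277×10⁻⁶ = 247100 N.
σ = P/A = 247100/2600 = 95.05 MPa.

σ ≈ 95.1 MPa (compressive)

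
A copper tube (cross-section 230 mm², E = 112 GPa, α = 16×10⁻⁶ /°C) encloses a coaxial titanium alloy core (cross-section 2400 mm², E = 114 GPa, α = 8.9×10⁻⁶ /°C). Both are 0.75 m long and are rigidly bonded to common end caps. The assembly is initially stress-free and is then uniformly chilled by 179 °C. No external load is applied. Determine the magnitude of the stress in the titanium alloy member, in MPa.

σ ≈ 12.5 MPa (compressive)

The copper has the larger α, so on cooling it would change length more than the titanium alloy if both were free. The rigid plates force a common final length, so the copper is put into tension and the titanium alloy into compression, with equal and opposite forces P (no external load).
Equating the net (thermal + elastic) strains gives |α₁ − α₂|·ΔT = P·[1/(A₁E₁) + 1/(A₂E₂)].
|α₁ − α₂|·ΔT = 7.1×10⁻⁶ × 179 = 0.001271.
1/(A₁E₁) + 1/(A₂E₂) = 1/(230×112×10³) + 1/(2400×114×10³) = 4.247×10⁻⁸ N⁻¹.
P = 0.001271 / 4.247×10⁻⁸ = 29920 N = 29.92 kN.
σ_{titanium alloy} = P/A₂ = 29920/2400 = 12.47 MPa, compressive.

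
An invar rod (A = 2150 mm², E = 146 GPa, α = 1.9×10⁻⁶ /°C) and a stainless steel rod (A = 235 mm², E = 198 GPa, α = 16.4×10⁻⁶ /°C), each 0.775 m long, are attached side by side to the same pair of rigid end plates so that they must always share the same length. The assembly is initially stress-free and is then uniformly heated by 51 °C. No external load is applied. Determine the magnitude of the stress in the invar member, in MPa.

Both members must finish at the same length. With the larger α, the stainless steel tends to over-expand; the plates restrain it, putting the stainless steel in compression and the invar in tension. With no external load the two internal forces are equal and opposite, magnitude P.
Equating the net (thermal + elastic) strains gives |α₁ − α₂|·ΔT = P·[1/(A₁E₁) + 1/(A₂E₂)].
|α₁ − α₂|·ΔT = 14.5×10⁻⁶ × 51 = 0.0007395.
1/(A₁E₁) + 1/(A₂E₂) = 1/(2150×146×10³) + 1/(235×198×10³) = 2.468×10⁻⁸ N⁻¹.
So P = 0.0007395 / 2.468×10⁻⁸ = 29.97 kN.
σ_{invar} = P/A₁ = 29970/2150 = 13.94 MPa, tensile.

σ ≈ 13.9 MPa (tensile)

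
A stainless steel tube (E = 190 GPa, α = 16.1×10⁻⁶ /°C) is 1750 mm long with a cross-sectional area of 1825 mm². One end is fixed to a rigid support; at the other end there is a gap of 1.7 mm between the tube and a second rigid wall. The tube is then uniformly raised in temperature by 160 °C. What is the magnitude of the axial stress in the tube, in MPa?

Free thermal elongation = αΔT L = 16.1×10⁻⁶ × 160 × 1750 = 4.508 mm.
After closing the 1.7 mm clearance, 4.508 − 1.7 = 2.808 mm of expansion remains to be suppressed by the wall.
That suppressed elongation corresponds to σ = E·Δ/L = 190×10³ × 2.808/1750 = 304.9 MPa.

σ ≈ 305 MPa (compressive)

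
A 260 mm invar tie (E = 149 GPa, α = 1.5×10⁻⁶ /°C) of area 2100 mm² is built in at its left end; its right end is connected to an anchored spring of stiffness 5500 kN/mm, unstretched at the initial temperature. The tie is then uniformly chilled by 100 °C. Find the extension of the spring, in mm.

The unrestrained thermal change is αΔT L = 1.5×10⁻⁶ × 100 × 260 = 0.039 mm.
With a force P in the spring, the elastic change of the tie is PL/(AE) and that of the spring is P/k; compatibility requires their sum to equal δ_free.
P [ L/(AE) + 1/k ] = δ_free → P [ 260/(2100×149×10³) + 1/(5500×10³) ] = 0.039.
P = 0.039 / 1.013×10⁻⁶ = 38510 N.
Spring extension = P/k = 38510/(5500×10³) = 0.007002 mm.

δ ≈ 0.007 mm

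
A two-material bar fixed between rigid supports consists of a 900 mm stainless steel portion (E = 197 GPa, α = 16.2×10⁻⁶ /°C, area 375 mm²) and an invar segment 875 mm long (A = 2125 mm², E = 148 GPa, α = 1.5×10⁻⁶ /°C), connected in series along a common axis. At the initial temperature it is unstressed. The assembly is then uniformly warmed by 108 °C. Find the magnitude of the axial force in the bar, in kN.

Free thermal expansion of the whole bar: Σ αᵢΔT Lᵢ = 16.2×10⁻⁶×108×900 + 1.5×10⁻⁶×108×875 = 1.716 mm.
The rigid supports impose zero overall length change; the single axial force P common to all segments must satisfy P Σ Lᵢ/(AᵢEᵢ) = δ_free.
The series flexibility is Σ Lᵢ/(AᵢEᵢ) = 900/(375×197×10³) + 875/(2125×148×10³) = 1.496×10⁻⁵ mm/N.
So P = 1.716 / 1.496×10⁻⁵ = 114.7 kN, compressive.

P ≈ 115 kN (compressive)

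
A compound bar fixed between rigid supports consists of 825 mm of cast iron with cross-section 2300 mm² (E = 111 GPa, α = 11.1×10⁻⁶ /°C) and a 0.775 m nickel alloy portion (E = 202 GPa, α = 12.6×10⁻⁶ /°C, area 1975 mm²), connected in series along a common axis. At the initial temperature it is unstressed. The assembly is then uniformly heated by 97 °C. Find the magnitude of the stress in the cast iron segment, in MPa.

σ ≈ 154 MPa (compressive)

With the walls removed the bar would change length by δ_free = Σ αᵢΔT Lᵢ = 11.1×10⁻⁶×97×825 + 12.6×10⁻⁶×97×775 = 1.835 mm.
The rigid supports impose zero overall length change; the single axial force P common to all segments must satisfy P Σ Lᵢ/(AᵢEᵢ) = δ_free.
Σ Lᵢ/(AᵢEᵢ) = 825/(2300×111×10³) + 775/(1975×202×10³) = 5.174×10⁻⁶ mm/N.
P = 1.835 / 5.174×10⁻⁶ = 354700 N = 354.7 kN, compressive.
σ_{cast iron} = P / A = 354700 / 2300 = 154.2 MPa.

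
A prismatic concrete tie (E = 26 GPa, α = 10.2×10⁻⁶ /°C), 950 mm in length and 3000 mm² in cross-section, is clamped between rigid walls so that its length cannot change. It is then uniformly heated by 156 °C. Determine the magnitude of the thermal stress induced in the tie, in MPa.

With length fixed, the mechanical strain must cancel the thermal strain αΔT = 10.2×10⁻⁶ × 156 = 1591.2×10⁻⁶.
σ = EαΔT = 26×10³ × 10.2×10⁻⁶ × 156 = 41.37 MPa (compressive; the tie is trying to expand).

σ ≈ 41.4 MPa (compressive)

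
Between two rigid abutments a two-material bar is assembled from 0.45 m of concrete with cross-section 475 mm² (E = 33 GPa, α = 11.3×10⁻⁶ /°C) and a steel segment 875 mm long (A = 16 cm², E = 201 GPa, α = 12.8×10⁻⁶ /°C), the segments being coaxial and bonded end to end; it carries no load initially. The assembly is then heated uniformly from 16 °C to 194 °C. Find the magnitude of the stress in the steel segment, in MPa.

σ ≈ 57.6 MPa (compressive)

Free thermal expansion of the whole bar: Σ αᵢΔT Lᵢ = 11.3×10⁻⁶×178×450 + 12.8×10⁻⁶×178×875 = 2.899 mm.
The rigid supports impose zero overall length change; the single axial force P common to all segments must satisfy P Σ Lᵢ/(AᵢEᵢ) = δ_free.
Σ Lᵢ/(AᵢEᵢ) = 450/(475×33×10³) + 875/(1600×201×10³) = 3.143×10⁻⁵ mm/N.
So P = 2.899 / 3.143×10⁻⁵ = 92.23 kN, compressive.
σ_{steel} = P / A = 92230 / 1600 = 57.64 MPa.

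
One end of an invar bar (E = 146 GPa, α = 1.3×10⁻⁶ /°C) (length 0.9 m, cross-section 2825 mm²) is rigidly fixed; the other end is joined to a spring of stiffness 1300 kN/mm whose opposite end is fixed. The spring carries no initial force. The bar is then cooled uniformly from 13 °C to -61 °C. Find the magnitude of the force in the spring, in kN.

The unrestrained thermal change is αΔT L = 1.3×10⁻⁶ × 74 × 900 = 0.08658 mm.
Let P be the tensile force in the spring. The bar extends elastically by PL/(AE) and the spring stretches by P/k; together these equal δ_free.
P [ L/(AE) + 1/k ] = δ_free → P [ 900/(2825×146×10³) + 1/(1300×10³) ] = 0.08658.
P = 0.08658 / 2.951×10⁻⁶ = 29340 N.

P ≈ 29.3 kN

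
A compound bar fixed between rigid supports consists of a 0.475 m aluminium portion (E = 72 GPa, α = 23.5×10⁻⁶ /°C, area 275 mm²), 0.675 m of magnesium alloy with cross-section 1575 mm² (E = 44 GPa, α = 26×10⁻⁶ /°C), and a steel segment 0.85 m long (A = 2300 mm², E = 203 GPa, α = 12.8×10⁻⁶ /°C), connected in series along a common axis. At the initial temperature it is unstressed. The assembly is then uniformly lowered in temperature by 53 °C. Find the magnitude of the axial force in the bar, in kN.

If the supports were absent, the total length change would be Σ αᵢΔT Lᵢ = 23.5×10⁻⁶×53×475 + 26×10⁻⁶×53×675 + 12.8×10⁻⁶×53×850 = 2.098 mm.
The walls prevent any net length change, so an axial force P (same in every segment) develops. Compatibility: P · Σ Lᵢ/(AᵢEᵢ) = δ_free.
Σ Lᵢ/(AᵢEᵢ) = 475/(275×72×10³) + 675/(1575×44×10³) + 850/(2300×203×10³) = 3.555×10⁻⁵ mm/N.
So P = 2.098 / 3.555×10⁻⁵ = 59.03 kN, tensile.

P ≈ 59 kN (tensile)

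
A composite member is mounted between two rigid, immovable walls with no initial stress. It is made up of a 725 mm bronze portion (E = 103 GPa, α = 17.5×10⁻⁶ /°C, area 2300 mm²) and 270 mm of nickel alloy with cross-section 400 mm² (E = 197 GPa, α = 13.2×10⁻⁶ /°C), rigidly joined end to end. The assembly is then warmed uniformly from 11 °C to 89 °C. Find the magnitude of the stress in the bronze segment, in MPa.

σ ≈ 85 MPa (compressive)

Free thermal expansion of the whole bar: Σ αᵢΔT Lᵢ = 17.5×10⁻⁶×78×725 + 13.2×10⁻⁶×78×270 = 1.268 mm.
The rigid supports impose zero overall length change; the single axial force P common to all segments must satisfy P Σ Lᵢ/(AᵢEᵢ) = δ_free.
Σ Lᵢ/(AᵢEᵢ) = 725/(2300×103×10³) + 270/(400×197×10³) = 6.487×10⁻⁶ mm/N.
So P = 1.268 / 6.487×10⁻⁶ = 195.4 kN, compressive.
σ_{bronze} = P / A = 195400 / 2300 = 84.96 MPa.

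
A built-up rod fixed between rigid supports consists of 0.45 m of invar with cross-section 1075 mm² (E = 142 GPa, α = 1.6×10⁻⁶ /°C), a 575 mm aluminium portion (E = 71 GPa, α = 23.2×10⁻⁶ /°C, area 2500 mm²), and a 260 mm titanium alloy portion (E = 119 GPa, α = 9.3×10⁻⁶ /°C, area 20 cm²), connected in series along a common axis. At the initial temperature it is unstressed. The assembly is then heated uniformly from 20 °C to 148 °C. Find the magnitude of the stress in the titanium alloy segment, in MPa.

With the walls removed the bar would change length by δ_free = Σ αᵢΔT Lᵢ = 1.6×10⁻⁶×128×450 + 23.2×10⁻⁶×128×575 + 9.3×10⁻⁶×128×260 = 2.109 mm.
Since the ends are fixed, an axial force P builds up, equal in every segment, with P · Σ Lᵢ/(AᵢEᵢ) = δ_free.
The series flexibility is Σ Lᵢ/(AᵢEᵢ) = 450/(1075×142×10³) + 575/(2500×71×10³) + 260/(2000×119×10³) = 7.28×10⁻⁶ mm/N.
P = 2.109 / 7.28×10⁻⁶ = 289700 N = 289.7 kN, compressive.
σ_{titanium alloy} = P / A = 289700 / 2000 = 144.9 MPa.

σ ≈ 145 MPa (compressive)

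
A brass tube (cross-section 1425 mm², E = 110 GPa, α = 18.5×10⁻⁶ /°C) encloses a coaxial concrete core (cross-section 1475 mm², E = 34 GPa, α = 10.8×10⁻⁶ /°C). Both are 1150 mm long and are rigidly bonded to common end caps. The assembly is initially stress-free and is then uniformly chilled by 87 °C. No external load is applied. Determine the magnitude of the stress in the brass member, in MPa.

σ ≈ 17.9 MPa (tensile)

Both members must finish at the same length. With the larger α, the brass tends to over-contract; the plates restrain it, putting the brass in tension and the concrete in compression. With no external load the two internal forces are equal and opposite, magnitude P.
Compatibility of the two members (thermal + elastic change equal): (α₁ − α₂)ΔT = P·[1/(A₁E₁) + 1/(A₂E₂)].
|α₁ − α₂|·ΔT = 7.7×10⁻⁶ × 87 = 0.0006699.
1/(A₁E₁) + 1/(A₂E₂) = 1/(1425×110×10³) + 1/(1475×34×10³) = 2.632×10⁻⁸ N⁻¹.
P = 0.0006699 / 2.632×10⁻⁸ = 25450 N = 25.45 kN.
σ_{brass} = P/A₁ = 25450/1425 = 17.86 MPa, tensile.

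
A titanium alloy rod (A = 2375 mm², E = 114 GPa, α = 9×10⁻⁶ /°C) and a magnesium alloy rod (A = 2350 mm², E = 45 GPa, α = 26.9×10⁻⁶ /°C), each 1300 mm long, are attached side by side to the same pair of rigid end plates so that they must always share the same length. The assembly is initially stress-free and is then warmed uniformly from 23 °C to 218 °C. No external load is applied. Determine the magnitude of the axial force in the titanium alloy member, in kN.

P ≈ 265 kN (tensile in the titanium alloy)

The magnesium alloy has the larger α, so on heating it would change length more than the titanium alloy if both were free. The rigid plates force a common final length, so the magnesium alloy is put into compression and the titanium alloy into tension, with equal and opposite forces P (no external load).
Compatibility of the two members (thermal + elastic change equal): (α₁ − α₂)ΔT = P·[1/(A₁E₁) + 1/(A₂E₂)].
|α₁ − α₂|·ΔT = 17.9×10⁻⁶ × 195 = 0.00349.
1/(A₁E₁) + 1/(A₂E₂) = 1/(2375×114×10³) + 1/(2350×45×10³) = 1.315×10⁻⁸ N⁻¹.
P = 0.00349 / 1.315×10⁻⁸ = 265400 N = 265.4 kN.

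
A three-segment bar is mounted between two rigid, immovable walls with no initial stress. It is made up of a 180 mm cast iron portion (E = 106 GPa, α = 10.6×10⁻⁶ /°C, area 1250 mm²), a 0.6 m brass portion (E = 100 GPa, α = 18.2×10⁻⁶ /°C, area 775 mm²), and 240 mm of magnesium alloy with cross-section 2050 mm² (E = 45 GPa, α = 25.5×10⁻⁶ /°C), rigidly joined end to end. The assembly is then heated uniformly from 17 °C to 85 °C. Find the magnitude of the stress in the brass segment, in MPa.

With the walls removed the bar would change length by δ_free = Σ αᵢΔT Lᵢ = 10.6×10⁻⁶×68×180 + 18.2×10⁻⁶×68×600 + 25.5×10⁻⁶×68×240 = 1.288 mm.
The rigid supports impose zero overall length change; the single axial force P common to all segments must satisfy P Σ Lᵢ/(AᵢEᵢ) = δ_free.
The series flexibility is Σ Lᵢ/(AᵢEᵢ) = 180/(1250×106×10³) + 600/(775×100×10³) + 240/(2050×45×10³) = 1.17×10⁻⁵ mm/N.
Hence P = δ_free / Σ(L/AE) = 1.288/1.17×10⁻⁵ = 110.1 kN (compressive).
σ_{brass} = P / A = 110100 / 775 = 142.1 MPa.

σ ≈ 142 MPa (compressive)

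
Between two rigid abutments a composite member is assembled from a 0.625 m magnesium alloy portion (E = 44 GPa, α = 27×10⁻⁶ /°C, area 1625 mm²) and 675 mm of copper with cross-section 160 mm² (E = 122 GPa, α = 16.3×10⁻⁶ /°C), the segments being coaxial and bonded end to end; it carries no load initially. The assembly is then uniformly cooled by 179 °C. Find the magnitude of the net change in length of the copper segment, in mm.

|ΔL| ≈ 2.01 mm

With the walls removed the bar would change length by δ_free = Σ αᵢΔT Lᵢ = 27×10⁻⁶×179×625 + 16.3×10⁻⁶×179×675 = 4.99 mm.
The walls prevent any net length change, so an axial force P (same in every segment) develops. Compatibility: P · Σ Lᵢ/(AᵢEᵢ) = δ_free.
The series flexibility is Σ Lᵢ/(AᵢEᵢ) = 625/(1625×44×10³) + 675/(160×122×10³) = 4.332×10⁻⁵ mm/N.
P = 4.99 / 4.332×10⁻⁵ = 115200 N = 115.2 kN, tensile.
For the copper segment, free thermal change = 16.3×10⁻⁶×179×675 = 1.969 mm and elastic change from P = 115200×675/(160×122×10³) = 3.983 mm; these oppose, so the net change is 2.01 mm (segment lengthens).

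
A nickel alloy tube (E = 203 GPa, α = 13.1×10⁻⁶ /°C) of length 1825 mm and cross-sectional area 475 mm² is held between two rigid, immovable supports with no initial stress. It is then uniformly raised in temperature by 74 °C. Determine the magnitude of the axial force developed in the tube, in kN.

P ≈ 93.5 kN (compressive)

The ends cannot move, so σ = EαΔT = 203×10³ × 13.1×10⁻⁶ × 74 = 196.8 MPa.
Then P = σA = 196.8 × 475 mm² = 93.47 kN, compressive.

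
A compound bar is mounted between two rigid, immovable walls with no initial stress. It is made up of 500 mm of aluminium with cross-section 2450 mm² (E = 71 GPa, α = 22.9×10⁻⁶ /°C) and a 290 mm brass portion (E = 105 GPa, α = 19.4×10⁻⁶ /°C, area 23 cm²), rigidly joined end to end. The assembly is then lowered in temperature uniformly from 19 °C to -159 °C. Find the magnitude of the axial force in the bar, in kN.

P ≈ 746 kN (tensile)

If the supports were absent, the total length change would be Σ αᵢΔT Lᵢ = 22.9×10⁻⁶×178×500 + 19.4×10⁻⁶×178×290 = 3.04 mm.
The walls prevent any net length change, so an axial force P (same in every segment) develops. Compatibility: P · Σ Lᵢ/(AᵢEᵢ) = δ_free.
Σ Lᵢ/(AᵢEᵢ) = 500/(2450×71×10³) + 290/(2300×105×10³) = 4.075×10⁻⁶ mm/N.
P = 3.04 / 4.075×10⁻⁶ = 745900 N = 745.9 kN, tensile.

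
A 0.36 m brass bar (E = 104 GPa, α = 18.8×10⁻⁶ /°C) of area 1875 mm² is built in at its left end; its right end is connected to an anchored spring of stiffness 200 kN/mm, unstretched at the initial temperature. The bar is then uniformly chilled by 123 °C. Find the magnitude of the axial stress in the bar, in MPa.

σ ≈ 64.9 MPa (tensile)

If the spring were absent the bar would shorten by αΔT L = 18.8×10⁻⁶ × 123 × 360 = 0.8325 mm.
With a force P in the spring, the elastic change of the bar is PL/(AE) and that of the spring is P/k; compatibility requires their sum to equal δ_free.
So P = δ_free / [L/(AE) + 1/k] = 0.8325 / [ 360/(1875×104×10³) + 1/(200×10³) ].
P = 0.8325 / 6.846×10⁻⁶ = 121600 N.
σ = P/A = 121600/1875 = 64.85 MPa.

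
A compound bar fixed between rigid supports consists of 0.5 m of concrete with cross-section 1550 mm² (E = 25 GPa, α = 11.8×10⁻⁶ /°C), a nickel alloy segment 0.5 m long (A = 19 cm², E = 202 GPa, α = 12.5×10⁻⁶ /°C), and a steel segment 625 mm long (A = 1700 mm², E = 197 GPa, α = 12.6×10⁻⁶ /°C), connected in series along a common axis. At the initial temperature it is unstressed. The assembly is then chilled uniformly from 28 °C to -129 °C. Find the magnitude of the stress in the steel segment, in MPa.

σ ≈ 115 MPa (tensile)

With the walls removed the bar would change length by δ_free = Σ αᵢΔT Lᵢ = 11.8×10⁻⁶×157×500 + 12.5×10⁻⁶×157×500 + 12.6×10⁻⁶×157×625 = 3.144 mm.
Since the ends are fixed, an axial force P builds up, equal in every segment, with P · Σ Lᵢ/(AᵢEᵢ) = δ_free.
The series flexibility is Σ Lᵢ/(AᵢEᵢ) = 500/(1550×25×10³) + 500/(1900×202×10³) + 625/(1700×197×10³) = 1.607×10⁻⁵ mm/N.
So P = 3.144 / 1.607×10⁻⁵ = 195.6 kN, tensile.
σ_{steel} = P / A = 195600 / 1700 = 115.1 MPa.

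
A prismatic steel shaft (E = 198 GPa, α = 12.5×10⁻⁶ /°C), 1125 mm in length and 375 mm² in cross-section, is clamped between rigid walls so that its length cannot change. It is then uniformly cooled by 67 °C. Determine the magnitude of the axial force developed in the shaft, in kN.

P ≈ 62.2 kN (tensile)

Full restraint means ε = 0, so the stress is σ = EαΔT = 198×10³ × 12.5×10⁻⁶ × 67 = 165.8 MPa.
Axial force P = σA = 165.8 × 375 = 62180 N = 62.18 kN, tensile.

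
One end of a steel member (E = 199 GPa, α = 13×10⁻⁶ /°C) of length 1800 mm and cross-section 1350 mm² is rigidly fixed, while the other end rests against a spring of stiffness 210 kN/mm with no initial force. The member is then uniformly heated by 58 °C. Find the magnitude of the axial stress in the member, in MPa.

σ ≈ 87.7 MPa (compressive)

The unrestrained thermal change is αΔT L = 13×10⁻⁶ × 58 × 1800 = 1.357 mm.
Let P be the compressive force at the spring. The member shortens elastically by PL/(AE) and the spring compresses by P/k; together these equal δ_free.
P [ L/(AE) + 1/k ] = δ_free → P [ 1800/(1350×199×10³) + 1/(210×10³) ] = 1.357.
P = 1.357 / 1.146×10⁻⁵ = 118400 N.
σ = P/A = 118400/1350 = 87.71 MPa.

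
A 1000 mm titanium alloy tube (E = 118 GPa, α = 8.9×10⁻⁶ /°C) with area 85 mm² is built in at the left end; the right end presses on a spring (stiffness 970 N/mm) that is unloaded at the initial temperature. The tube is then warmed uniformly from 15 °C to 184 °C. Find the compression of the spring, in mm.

δ ≈ 1.37 mm

The unrestrained thermal change is αΔT L = 8.9×10⁻⁶ × 169 × 1000 = 1.504 mm.
Let P be the compressive force at the spring. The tube shortens elastically by PL/(AE) and the spring compresses by P/k; together these equal δ_free.
So P = δ_free / [L/(AE) + 1/k] = 1.504 / [ 1000/(85×118×10³) + 1/(970) ].
P = 1.504 / 0.001131 = 1330 N.
Spring compression = P/k = 1330/(970) = 1.371 mm.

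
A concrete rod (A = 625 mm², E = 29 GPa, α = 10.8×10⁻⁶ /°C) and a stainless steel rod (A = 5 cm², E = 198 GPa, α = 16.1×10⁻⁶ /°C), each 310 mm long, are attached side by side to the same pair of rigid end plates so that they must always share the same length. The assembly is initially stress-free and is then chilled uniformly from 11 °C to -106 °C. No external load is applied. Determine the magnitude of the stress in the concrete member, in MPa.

σ ≈ 15.2 MPa (compressive)

Both members must finish at the same length. With the larger α, the stainless steel tends to over-contract; the plates restrain it, putting the stainless steel in tension and the concrete in compression. With no external load the two internal forces are equal and opposite, magnitude P.
Compatibility of the two members (thermal + elastic change equal): (α₁ − α₂)ΔT = P·[1/(A₁E₁) + 1/(A₂E₂)].
|α₁ − α₂|·ΔT = 5.3×10⁻⁶ × 117 = 0.0006201.
1/(A₁E₁) + 1/(A₂E₂) = 1/(625×29×10³) + 1/(500×198×10³) = 6.527×10⁻⁸ N⁻¹.
P = 0.0006201 / 6.527×10⁻⁸ = 9500 N = 9.5 kN.
σ_{concrete} = P/A₁ = 9500/625 = 15.2 MPa, compressive.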